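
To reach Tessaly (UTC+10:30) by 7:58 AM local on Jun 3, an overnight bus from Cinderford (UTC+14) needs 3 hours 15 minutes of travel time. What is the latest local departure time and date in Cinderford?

Target arrival in UTC: 7:58 AM − 10:30 = 9:28 PM on Jun 2.
Subtract 3 hours 15 minutes → departure 6:13 PM UTC on Jun 2.
Cinderford is UTC+14:00: 6:13 PM + 14:00 = 8:13 AM on Jun 3.

8:13 AM on June 3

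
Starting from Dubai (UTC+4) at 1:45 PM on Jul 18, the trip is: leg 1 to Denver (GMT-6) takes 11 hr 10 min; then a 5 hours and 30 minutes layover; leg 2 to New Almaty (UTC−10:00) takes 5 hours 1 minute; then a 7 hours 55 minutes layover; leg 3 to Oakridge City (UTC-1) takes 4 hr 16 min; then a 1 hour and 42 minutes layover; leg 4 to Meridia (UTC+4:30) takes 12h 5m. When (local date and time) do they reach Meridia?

Convert departure to UTC: 1:45 PM − 4:00 = 9:45 AM UTC on Jul 18.
Add 11 hours 10 minutes leg 1 → 8:55 PM UTC.
Add 5 hours and 30 minutes layover in Denver → 2:25 AM UTC (Jul 19).
Add 5 hours and 1 minute leg 2 → 7:26 AM UTC.
Add 7 hours 55 minutes layover in New Almaty → 3:21 PM UTC.
Add 4 hours and 16 minutes leg 3 → 7:37 PM UTC.
Add 1 hour and 42 minutes layover in Oakridge City → 9:19 PM UTC.
Add 12 hours 5 minutes leg 4 → 9:24 AM UTC (Jul 20).
Meridia is UTC+4:30, so local arrival = 9:24 AM + 4:30 = 1:54 PM on Jul 20.

1:54 PM on July 20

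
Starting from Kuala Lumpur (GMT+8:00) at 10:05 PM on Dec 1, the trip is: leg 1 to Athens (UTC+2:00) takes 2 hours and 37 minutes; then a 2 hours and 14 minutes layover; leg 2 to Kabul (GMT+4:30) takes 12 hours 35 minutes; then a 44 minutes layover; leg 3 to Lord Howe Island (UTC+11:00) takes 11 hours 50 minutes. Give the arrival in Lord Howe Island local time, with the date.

Convert departure to UTC: 10:05 PM − 8:00 = 2:05 PM UTC on Dec 1.
Add 2 hours and 37 minutes leg 1 → 4:42 PM UTC.
Add 2 hours 14 minutes layover in Athens → 6:56 PM UTC.
Add 12 hours and 35 minutes leg 2 → 7:31 AM UTC (Dec 2).
Add 44 minutes layover in Kabul → 8:15 AM UTC.
Add 11 hours 50 minutes leg 3 → 8:05 PM UTC.
Lord Howe Island is UTC+11:00, so local arrival = 8:05 PM + 11:00 = 7:05 AM on Dec 3.

7:05 AM on Dec 3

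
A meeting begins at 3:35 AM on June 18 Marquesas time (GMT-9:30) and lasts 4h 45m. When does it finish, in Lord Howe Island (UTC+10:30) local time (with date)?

4:20 AM on Jun 19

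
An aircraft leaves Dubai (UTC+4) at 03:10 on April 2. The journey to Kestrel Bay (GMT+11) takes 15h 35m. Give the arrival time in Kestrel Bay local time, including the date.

01:45 on Apr 3

Convert departure to UTC: 03:10 − 4:00 = 23:10 UTC on Apr 1.
Add 15 hours 35 minutes travel time → 14:45 UTC (Apr 2).
Kestrel Bay is UTC+11:00, so local arrival = 14:45 + 11:00 = 01:45 on Apr 3.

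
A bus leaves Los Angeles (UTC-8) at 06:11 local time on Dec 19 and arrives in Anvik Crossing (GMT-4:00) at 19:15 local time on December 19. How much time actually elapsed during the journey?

9 hours 4 minutes

Departure in UTC: 06:11 + 8:00 = 14:11 on Dec 19.
Arrival in UTC: 19:15 + 4:00 = 23:15 on Dec 19.
Elapsed = 23:15 − 14:11 = 9 hours 4 minutes.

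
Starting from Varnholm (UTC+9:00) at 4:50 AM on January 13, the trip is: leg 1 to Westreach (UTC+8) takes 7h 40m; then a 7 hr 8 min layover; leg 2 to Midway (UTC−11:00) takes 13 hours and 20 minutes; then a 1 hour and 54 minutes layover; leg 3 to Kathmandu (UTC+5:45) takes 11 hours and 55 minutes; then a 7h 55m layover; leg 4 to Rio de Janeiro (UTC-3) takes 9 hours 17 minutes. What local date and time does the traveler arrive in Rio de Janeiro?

Convert departure to UTC: 4:50 AM − 9:00 = 7:50 PM UTC on Jan 12.
Add 7 hours and 40 minutes leg 1 → 3:30 AM UTC (Jan 13).
Add 7 hours and 8 minutes layover in Westreach → 10:38 AM UTC.
Add 13 hours 20 minutes leg 2 → 11:58 PM UTC.
Add 1 hour 54 minutes layover in Midway → 1:52 AM UTC (Jan 14).
Add 11 hours 55 minutes leg 3 → 1:47 PM UTC.
Add 7 hours 55 minutes layover in Kathmandu → 9:42 PM UTC.
Add 9 hours 17 minutes leg 4 → 6:59 AM UTC (Jan 15).
Rio de Janeiro is UTC−3:00, so local arrival = 6:59 AM − 3:00 = 3:59 AM on Jan 15.

3:59 AM on Jan 15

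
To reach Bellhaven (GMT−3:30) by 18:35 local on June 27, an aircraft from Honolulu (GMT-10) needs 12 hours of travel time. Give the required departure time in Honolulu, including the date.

Target arrival in UTC: 18:35 + 3:30 = 22:05 on Jun 27.
Subtract 12 hours → departure 10:05 UTC on Jun 27.
Honolulu is UTC−10:00: 10:05 − 10:00 = 00:05 on Jun 27.

00:05 on June 27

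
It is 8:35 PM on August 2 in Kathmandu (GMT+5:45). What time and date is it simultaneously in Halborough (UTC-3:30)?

In UTC: 8:35 PM − 5:45 = 2:50 PM on Aug 2.
Halborough is UTC−3:30: 2:50 PM − 3:30 = 11:20 AM on Aug 2.

11:20 AM on August 2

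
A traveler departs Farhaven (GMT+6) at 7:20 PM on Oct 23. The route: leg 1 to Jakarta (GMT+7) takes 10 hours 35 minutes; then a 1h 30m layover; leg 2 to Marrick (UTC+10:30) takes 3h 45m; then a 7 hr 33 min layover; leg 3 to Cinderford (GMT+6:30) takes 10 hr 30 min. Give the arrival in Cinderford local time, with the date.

5:43 AM on October 25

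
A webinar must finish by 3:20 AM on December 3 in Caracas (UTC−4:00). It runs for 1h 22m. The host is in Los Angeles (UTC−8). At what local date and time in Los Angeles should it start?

Target end time in UTC: 3:20 AM + 4:00 = 7:20 AM on Dec 3.
Subtract 1 hour 22 minutes → start 5:58 AM UTC on Dec 3.
Los Angeles is UTC−8:00: 5:58 AM − 8:00 = 9:58 PM on Dec 2.

9:58 PM on Dec 2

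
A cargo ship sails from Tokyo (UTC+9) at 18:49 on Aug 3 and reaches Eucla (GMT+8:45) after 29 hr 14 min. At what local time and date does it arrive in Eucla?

Eucla is 0:15 behind Tokyo.
After 29 hours and 14 minutes it is 00:03 (Aug 5) in Tokyo.
Shift by the zone difference: 00:03 − 0:15 = 23:48 on Aug 4 in Eucla.

23:48 on August 4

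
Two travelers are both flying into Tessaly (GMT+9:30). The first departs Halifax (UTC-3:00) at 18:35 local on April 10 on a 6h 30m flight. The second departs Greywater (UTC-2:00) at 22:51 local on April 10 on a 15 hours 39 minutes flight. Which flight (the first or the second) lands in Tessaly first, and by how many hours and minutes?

the first, by 12 hours 25 minutes

Flight 1 in UTC: 18:35 + 3:00 = 21:35 on Apr 10.
+6 hours and 30 minutes → arrive 04:05 UTC on Apr 11.
Flight 2 in UTC: 22:51 + 2:00 = 00:51 on Apr 11.
+15 hours and 39 minutes → arrive 16:30 UTC on Apr 11.
Flight 1 lands earlier by 12 hours 25 minutes.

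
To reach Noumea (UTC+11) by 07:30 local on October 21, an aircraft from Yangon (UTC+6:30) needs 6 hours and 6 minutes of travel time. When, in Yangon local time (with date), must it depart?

Target arrival in UTC: 07:30 − 11:00 = 20:30 on Oct 20.
Subtract 6 hours and 6 minutes → departure 14:24 UTC on Oct 20.
Yangon is UTC+6:30: 14:24 + 6:30 = 20:54 on Oct 20.

20:54 on Oct 20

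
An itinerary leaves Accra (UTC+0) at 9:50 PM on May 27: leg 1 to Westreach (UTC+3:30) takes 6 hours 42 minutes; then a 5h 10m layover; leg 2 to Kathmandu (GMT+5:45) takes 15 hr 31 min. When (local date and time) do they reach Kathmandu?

Accra is at UTC+0, so departure is already 9:50 PM UTC on May 27.
Add 6 hours 42 minutes leg 1 → 4:32 AM UTC (May 28).
Add 5 hours and 10 minutes layover in Westreach → 9:42 AM UTC.
Add 15 hours and 31 minutes leg 2 → 1:13 AM UTC (May 29).
Kathmandu is UTC+5:45, so local arrival = 1:13 AM + 5:45 = 6:58 AM on May 29.

6:58 AM on May 29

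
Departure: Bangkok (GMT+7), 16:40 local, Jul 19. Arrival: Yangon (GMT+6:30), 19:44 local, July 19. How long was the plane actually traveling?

3 hours 34 minutes

Yangon is 0:30 behind Bangkok.
Clock-face elapsed time (ignoring zones) is 3 hours 4 minutes.
Actual elapsed = 3 hours 4 minutes + 0:30 = 3 hours 34 minutes.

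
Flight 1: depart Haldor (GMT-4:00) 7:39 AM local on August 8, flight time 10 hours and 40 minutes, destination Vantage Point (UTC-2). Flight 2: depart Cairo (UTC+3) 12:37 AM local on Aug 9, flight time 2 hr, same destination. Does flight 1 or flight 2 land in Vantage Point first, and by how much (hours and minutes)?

Flight 1 in UTC: 7:39 AM + 4:00 = 11:39 AM on Aug 8.
+10 hours and 40 minutes → arrive 10:19 PM UTC on Aug 8.
Flight 2 in UTC: 12:37 AM − 3:00 = 9:37 PM on Aug 8.
+2 hours → arrive 11:37 PM UTC on Aug 8.
Flight 1 lands earlier by 1 hour 18 minutes.

the first, by 1 hour 18 minutes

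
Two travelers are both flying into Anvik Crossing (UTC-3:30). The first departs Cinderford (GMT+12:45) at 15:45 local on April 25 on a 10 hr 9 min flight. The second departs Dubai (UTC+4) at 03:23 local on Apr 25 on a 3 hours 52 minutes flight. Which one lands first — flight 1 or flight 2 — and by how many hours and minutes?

the second, by 9 hours 54 minutes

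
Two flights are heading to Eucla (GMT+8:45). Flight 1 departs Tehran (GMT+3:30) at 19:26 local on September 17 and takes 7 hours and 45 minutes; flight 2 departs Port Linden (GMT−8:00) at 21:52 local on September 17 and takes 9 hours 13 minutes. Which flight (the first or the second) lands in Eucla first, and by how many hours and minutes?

Flight 1 in UTC: 19:26 − 3:30 = 15:56 on Sep 17.
+7 hours and 45 minutes → arrive 23:41 UTC on Sep 17.
Flight 2 in UTC: 21:52 + 8:00 = 05:52 on Sep 18.
+9 hours 13 minutes → arrive 15:05 UTC on Sep 18.
Flight 1 lands earlier by 15 hours 24 minutes.

the first, by 15 hours 24 minutes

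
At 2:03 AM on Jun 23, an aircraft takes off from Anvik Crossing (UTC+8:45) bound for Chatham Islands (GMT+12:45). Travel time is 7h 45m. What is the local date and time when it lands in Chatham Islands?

Convert departure to UTC: 2:03 AM − 8:45 = 5:18 PM UTC on Jun 22.
Add 7 hours and 45 minutes travel time → 1:03 AM UTC (Jun 23).
Chatham Islands is UTC+12:45, so local arrival = 1:03 AM + 12:45 = 1:48 PM on Jun 23.

1:48 PM on June 23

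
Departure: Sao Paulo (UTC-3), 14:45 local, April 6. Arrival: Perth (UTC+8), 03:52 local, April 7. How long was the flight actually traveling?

Departure in UTC: 14:45 + 3:00 = 17:45 on Apr 6.
Arrival in UTC: 03:52 − 8:00 = 19:52 on Apr 6.
Elapsed = 19:52 − 17:45 = 2 hours 7 minutes.

2 hours 7 minutes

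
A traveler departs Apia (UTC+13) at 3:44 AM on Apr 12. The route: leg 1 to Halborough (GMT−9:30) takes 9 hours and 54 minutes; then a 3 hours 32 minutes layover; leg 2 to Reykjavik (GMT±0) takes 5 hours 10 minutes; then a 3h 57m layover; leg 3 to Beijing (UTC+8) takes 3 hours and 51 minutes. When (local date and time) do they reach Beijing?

1:08 AM on April 13

Convert departure to UTC: 3:44 AM − 13:00 = 2:44 PM UTC on Apr 11.
Add 9 hours and 54 minutes leg 1 → 12:38 AM UTC (Apr 12).
Add 3 hours 32 minutes layover in Halborough → 4:10 AM UTC.
Add 5 hours and 10 minutes leg 2 → 9:20 AM UTC.
Add 3 hours and 57 minutes layover in Reykjavik → 1:17 PM UTC.
Add 3 hours and 51 minutes leg 3 → 5:08 PM UTC.
Beijing is UTC+8:00, so local arrival = 5:08 PM + 8:00 = 1:08 AM on Apr 13.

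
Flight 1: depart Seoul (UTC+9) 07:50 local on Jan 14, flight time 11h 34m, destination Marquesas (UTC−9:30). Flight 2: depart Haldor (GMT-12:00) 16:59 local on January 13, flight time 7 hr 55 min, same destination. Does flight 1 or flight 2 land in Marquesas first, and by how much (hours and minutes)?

the first, by 2 hours 30 minutes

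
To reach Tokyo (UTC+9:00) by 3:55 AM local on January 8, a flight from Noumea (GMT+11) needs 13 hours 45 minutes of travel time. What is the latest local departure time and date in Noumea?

Target arrival in UTC: 3:55 AM − 9:00 = 6:55 PM on Jan 7.
Subtract 13 hours 45 minutes → departure 5:10 AM UTC on Jan 7.
Noumea is UTC+11:00: 5:10 AM + 11:00 = 4:10 PM on Jan 7.

4:10 PM on January 7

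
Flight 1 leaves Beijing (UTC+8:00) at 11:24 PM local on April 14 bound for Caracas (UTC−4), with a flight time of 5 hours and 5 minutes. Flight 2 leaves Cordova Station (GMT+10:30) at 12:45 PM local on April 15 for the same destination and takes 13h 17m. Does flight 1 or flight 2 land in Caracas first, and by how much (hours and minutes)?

the first, by 19 hours 3 minutes

Flight 1 in UTC: 11:24 PM − 8:00 = 3:24 PM on Apr 14.
+5 hours 5 minutes → arrive 8:29 PM UTC on Apr 14.
Flight 2 in UTC: 12:45 PM − 10:30 = 2:15 AM on Apr 15.
+13 hours and 17 minutes → arrive 3:32 PM UTC on Apr 15.
Flight 1 lands earlier by 19 hours 3 minutes.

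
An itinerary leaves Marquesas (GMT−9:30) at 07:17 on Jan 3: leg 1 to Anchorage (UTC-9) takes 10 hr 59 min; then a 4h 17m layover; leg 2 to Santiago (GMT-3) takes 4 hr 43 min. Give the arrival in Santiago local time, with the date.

09:46 on January 4

Convert departure to UTC: 07:17 + 9:30 = 16:47 UTC on Jan 3.
Add 10 hours and 59 minutes leg 1 → 03:46 UTC (Jan 4).
Add 4 hours and 17 minutes layover in Anchorage → 08:03 UTC.
Add 4 hours 43 minutes leg 2 → 12:46 UTC.
Santiago is UTC−3:00, so local arrival = 12:46 − 3:00 = 09:46 on Jan 4.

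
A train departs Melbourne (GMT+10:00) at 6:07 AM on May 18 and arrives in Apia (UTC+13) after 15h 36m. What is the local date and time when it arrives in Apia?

12:43 AM on May 19

Convert departure to UTC: 6:07 AM − 10:00 = 8:07 PM UTC on May 17.
Add 15 hours 36 minutes travel time → 11:43 AM UTC (May 18).
Apia is UTC+13:00, so local arrival = 11:43 AM + 13:00 = 12:43 AM on May 19.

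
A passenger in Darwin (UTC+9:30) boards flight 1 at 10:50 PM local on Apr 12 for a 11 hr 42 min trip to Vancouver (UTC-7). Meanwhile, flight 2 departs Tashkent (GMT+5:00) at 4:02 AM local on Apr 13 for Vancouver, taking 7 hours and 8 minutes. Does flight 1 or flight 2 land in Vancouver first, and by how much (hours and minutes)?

the first, by 5 hours 8 minutes

Flight 1 in UTC: 10:50 PM − 9:30 = 1:20 PM on Apr 12.
+11 hours 42 minutes → arrive 1:02 AM UTC on Apr 13.
Flight 2 in UTC: 4:02 AM − 5:00 = 11:02 PM on Apr 12.
+7 hours and 8 minutes → arrive 6:10 AM UTC on Apr 13.
Flight 1 lands earlier by 5 hours 8 minutes.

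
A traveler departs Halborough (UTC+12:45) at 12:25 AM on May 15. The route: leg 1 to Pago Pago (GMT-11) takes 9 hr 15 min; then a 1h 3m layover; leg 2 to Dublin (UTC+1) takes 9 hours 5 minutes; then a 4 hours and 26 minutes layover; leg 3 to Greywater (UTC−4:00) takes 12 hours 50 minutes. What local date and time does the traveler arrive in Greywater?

8:19 PM on May 15

Convert departure to UTC: 12:25 AM − 12:45 = 11:40 AM UTC on May 14.
Add 9 hours 15 minutes leg 1 → 8:55 PM UTC.
Add 1 hour 3 minutes layover in Pago Pago → 9:58 PM UTC.
Add 9 hours and 5 minutes leg 2 → 7:03 AM UTC (May 15).
Add 4 hours 26 minutes layover in Dublin → 11:29 AM UTC.
Add 12 hours and 50 minutes leg 3 → 12:19 AM UTC (May 16).
Greywater is UTC−4:00, so local arrival = 12:19 AM − 4:00 = 8:19 PM on May 15.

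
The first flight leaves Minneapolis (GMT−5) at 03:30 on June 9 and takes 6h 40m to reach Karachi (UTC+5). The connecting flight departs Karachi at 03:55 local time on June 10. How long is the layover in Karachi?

7 hours 45 minutes

Convert departure to UTC: 03:30 + 5:00 = 08:30 UTC on Jun 9.
Add 6 hours 40 minutes flight time → 15:10 UTC.
Karachi is UTC+5:00, so local arrival = 15:10 + 5:00 = 20:10 on Jun 9.
Layover = 03:55 − 20:10 (+1 day) = 7 hours 45 minutes.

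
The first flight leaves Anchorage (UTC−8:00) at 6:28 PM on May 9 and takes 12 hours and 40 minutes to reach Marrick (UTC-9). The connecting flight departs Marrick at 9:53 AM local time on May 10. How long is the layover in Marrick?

3 hours 45 minutes

Convert departure to UTC: 6:28 PM + 8:00 = 2:28 AM UTC on May 10.
Add 12 hours 40 minutes flight time → 3:08 PM UTC.
Marrick is UTC−9:00, so local arrival = 3:08 PM − 9:00 = 6:08 AM on May 10.
Layover = 9:53 AM − 6:08 AM = 3 hours 45 minutes.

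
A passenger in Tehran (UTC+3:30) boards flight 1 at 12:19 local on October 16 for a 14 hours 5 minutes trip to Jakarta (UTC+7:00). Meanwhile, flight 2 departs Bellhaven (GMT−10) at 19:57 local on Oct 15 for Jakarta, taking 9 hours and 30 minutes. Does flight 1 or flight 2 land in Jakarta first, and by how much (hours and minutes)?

the second, by 7 hours 27 minutes

Flight 1 in UTC: 12:19 − 3:30 = 08:49 on Oct 16.
+14 hours and 5 minutes → arrive 22:54 UTC on Oct 16.
Flight 2 in UTC: 19:57 + 10:00 = 05:57 on Oct 16.
+9 hours 30 minutes → arrive 15:27 UTC on Oct 16.
Flight 2 lands earlier by 7 hours 27 minutes.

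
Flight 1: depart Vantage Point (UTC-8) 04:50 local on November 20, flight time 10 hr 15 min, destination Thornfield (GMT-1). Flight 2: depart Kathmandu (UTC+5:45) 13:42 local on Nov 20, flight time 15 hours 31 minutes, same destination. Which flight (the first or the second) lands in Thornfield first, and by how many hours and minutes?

Flight 1 in UTC: 04:50 + 8:00 = 12:50 on Nov 20.
+10 hours and 15 minutes → arrive 23:05 UTC on Nov 20.
Flight 2 in UTC: 13:42 − 5:45 = 07:57 on Nov 20.
+15 hours and 31 minutes → arrive 23:28 UTC on Nov 20.
Flight 1 lands earlier by 23 minutes.

the first, by 23 minutes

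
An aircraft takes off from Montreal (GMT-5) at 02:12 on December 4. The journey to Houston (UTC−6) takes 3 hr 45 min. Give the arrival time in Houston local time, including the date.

Convert departure to UTC: 02:12 + 5:00 = 07:12 UTC on Dec 4.
Add 3 hours and 45 minutes travel time → 10:57 UTC.
Houston is UTC−6:00, so local arrival = 10:57 − 6:00 = 04:57 on Dec 4.

04:57 on Dec 4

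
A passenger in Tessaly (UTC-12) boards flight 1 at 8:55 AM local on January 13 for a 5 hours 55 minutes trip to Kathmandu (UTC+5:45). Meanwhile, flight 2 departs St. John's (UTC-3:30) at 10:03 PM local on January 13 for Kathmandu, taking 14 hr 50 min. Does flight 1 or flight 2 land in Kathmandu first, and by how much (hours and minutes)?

the first, by 13 hours 33 minutes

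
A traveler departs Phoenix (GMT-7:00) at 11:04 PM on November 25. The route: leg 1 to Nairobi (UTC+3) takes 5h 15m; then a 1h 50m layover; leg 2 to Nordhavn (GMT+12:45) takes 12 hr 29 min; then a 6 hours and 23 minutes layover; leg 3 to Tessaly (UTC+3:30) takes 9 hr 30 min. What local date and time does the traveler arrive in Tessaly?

9:01 PM on November 27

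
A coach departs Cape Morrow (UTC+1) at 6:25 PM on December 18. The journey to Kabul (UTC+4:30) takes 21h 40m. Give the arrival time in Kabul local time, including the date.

Convert departure to UTC: 6:25 PM − 1:00 = 5:25 PM UTC on Dec 18.
Add 21 hours and 40 minutes travel time → 3:05 PM UTC (Dec 19).
Kabul is UTC+4:30, so local arrival = 3:05 PM + 4:30 = 7:35 PM on Dec 19.

7:35 PM on December 19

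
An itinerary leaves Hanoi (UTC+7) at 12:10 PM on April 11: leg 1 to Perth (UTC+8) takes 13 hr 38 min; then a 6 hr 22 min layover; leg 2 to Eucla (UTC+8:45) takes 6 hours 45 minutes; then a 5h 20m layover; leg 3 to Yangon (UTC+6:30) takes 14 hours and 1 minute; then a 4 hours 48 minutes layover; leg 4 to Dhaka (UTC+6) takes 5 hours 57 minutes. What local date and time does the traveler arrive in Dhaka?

Convert departure to UTC: 12:10 PM − 7:00 = 5:10 AM UTC on Apr 11.
Add 13 hours and 38 minutes leg 1 → 6:48 PM UTC.
Add 6 hours and 22 minutes layover in Perth → 1:10 AM UTC (Apr 12).
Add 6 hours and 45 minutes leg 2 → 7:55 AM UTC.
Add 5 hours and 20 minutes layover in Eucla → 1:15 PM UTC.
Add 14 hours 1 minute leg 3 → 3:16 AM UTC (Apr 13).
Add 4 hours 48 minutes layover in Yangon → 8:04 AM UTC.
Add 5 hours 57 minutes leg 4 → 2:01 PM UTC.
Dhaka is UTC+6:00, so local arrival = 2:01 PM + 6:00 = 8:01 PM on Apr 13.

8:01 PM on Apr 13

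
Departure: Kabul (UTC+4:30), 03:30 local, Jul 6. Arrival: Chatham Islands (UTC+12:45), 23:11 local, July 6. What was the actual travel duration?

Departure in UTC: 03:30 − 4:30 = 23:00 on Jul 5.
Arrival in UTC: 23:11 − 12:45 = 10:26 on Jul 6.
Elapsed = 10:26 − 23:00 (+1 day) = 11 hours 26 minutes.

11 hours 26 minutes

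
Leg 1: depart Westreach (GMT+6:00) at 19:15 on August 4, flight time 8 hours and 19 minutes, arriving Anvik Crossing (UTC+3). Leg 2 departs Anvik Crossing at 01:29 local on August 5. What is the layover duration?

55 minutes

Convert departure to UTC: 19:15 − 6:00 = 13:15 UTC on Aug 4.
Add 8 hours and 19 minutes flight time → 21:34 UTC.
Anvik Crossing is UTC+3:00, so local arrival = 21:34 + 3:00 = 00:34 on Aug 5.
Layover = 01:29 − 00:34 = 55 minutes.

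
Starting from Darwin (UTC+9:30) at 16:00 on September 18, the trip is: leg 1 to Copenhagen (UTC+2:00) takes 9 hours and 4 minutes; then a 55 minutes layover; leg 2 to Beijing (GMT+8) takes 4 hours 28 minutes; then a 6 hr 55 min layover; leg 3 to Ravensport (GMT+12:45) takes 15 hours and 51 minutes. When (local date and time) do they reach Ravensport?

Convert departure to UTC: 16:00 − 9:30 = 06:30 UTC on Sep 18.
Add 9 hours 4 minutes leg 1 → 15:34 UTC.
Add 55 minutes layover in Copenhagen → 16:29 UTC.
Add 4 hours 28 minutes leg 2 → 20:57 UTC.
Add 6 hours and 55 minutes layover in Beijing → 03:52 UTC (Sep 19).
Add 15 hours and 51 minutes leg 3 → 19:43 UTC.
Ravensport is UTC+12:45, so local arrival = 19:43 + 12:45 = 08:28 on Sep 20.

08:28 on September 20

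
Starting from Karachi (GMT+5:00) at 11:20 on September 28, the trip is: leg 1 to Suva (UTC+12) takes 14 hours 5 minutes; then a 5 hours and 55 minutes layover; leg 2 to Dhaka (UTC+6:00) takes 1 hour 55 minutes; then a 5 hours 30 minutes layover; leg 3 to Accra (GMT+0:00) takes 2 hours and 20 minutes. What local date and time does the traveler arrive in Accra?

Convert departure to UTC: 11:20 − 5:00 = 06:20 UTC on Sep 28.
Add 14 hours 5 minutes leg 1 → 20:25 UTC.
Add 5 hours and 55 minutes layover in Suva → 02:20 UTC (Sep 29).
Add 1 hour 55 minutes leg 2 → 04:15 UTC.
Add 5 hours and 30 minutes layover in Dhaka → 09:45 UTC.
Add 2 hours 20 minutes leg 3 → 12:05 UTC.
Accra is UTC+0, so local arrival is the same: 12:05 on Sep 29.

12:05 on Sep 29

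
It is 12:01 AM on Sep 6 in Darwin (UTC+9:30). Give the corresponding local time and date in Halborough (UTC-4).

Halborough is 13:30 behind Darwin.
Shift by the zone difference: 12:01 AM − 13:30 = 10:31 AM on Sep 5 in Halborough.

10:31 AM on September 5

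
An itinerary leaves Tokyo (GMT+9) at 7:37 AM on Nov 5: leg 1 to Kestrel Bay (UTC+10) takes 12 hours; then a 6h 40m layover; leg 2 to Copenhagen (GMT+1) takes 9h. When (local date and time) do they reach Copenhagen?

3:17 AM on November 6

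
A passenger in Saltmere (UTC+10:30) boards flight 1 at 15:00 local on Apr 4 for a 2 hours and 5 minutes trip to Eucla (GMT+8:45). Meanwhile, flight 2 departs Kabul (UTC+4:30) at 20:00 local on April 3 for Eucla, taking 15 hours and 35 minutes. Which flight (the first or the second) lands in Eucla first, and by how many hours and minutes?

the first, by 30 minutes

Flight 1 in UTC: 15:00 − 10:30 = 04:30 on Apr 4.
+2 hours 5 minutes → arrive 06:35 UTC on Apr 4.
Flight 2 in UTC: 20:00 − 4:30 = 15:30 on Apr 3.
+15 hours and 35 minutes → arrive 07:05 UTC on Apr 4.
Flight 1 lands earlier by 30 minutes.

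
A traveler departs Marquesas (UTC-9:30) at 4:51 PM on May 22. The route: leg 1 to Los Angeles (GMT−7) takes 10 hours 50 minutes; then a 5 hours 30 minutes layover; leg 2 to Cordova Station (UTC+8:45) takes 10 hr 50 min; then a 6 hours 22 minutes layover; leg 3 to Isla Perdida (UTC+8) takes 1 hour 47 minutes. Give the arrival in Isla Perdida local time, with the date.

9:40 PM on May 24

Convert departure to UTC: 4:51 PM + 9:30 = 2:21 AM UTC on May 23.
Add 10 hours 50 minutes leg 1 → 1:11 PM UTC.
Add 5 hours and 30 minutes layover in Los Angeles → 6:41 PM UTC.
Add 10 hours and 50 minutes leg 2 → 5:31 AM UTC (May 24).
Add 6 hours and 22 minutes layover in Cordova Station → 11:53 AM UTC.
Add 1 hour 47 minutes leg 3 → 1:40 PM UTC.
Isla Perdida is UTC+8:00, so local arrival = 1:40 PM + 8:00 = 9:40 PM on May 24.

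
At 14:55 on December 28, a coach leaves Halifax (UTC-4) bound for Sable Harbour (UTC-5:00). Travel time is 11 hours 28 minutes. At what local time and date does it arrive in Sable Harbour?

Convert departure to UTC: 14:55 + 4:00 = 18:55 UTC on Dec 28.
Add 11 hours 28 minutes travel time → 06:23 UTC (Dec 29).
Sable Harbour is UTC−5:00, so local arrival = 06:23 − 5:00 = 01:23 on Dec 29.

01:23 on Dec 29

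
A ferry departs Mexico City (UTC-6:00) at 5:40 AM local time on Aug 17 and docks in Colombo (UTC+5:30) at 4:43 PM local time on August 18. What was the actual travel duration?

23 hours 33 minutes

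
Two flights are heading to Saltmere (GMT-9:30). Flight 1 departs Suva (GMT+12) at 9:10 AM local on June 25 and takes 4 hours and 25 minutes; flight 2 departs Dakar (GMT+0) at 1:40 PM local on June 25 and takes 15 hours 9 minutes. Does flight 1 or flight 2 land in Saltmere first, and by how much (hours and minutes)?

the first, by 27 hours 14 minutes

Flight 1 in UTC: 9:10 AM − 12:00 = 9:10 PM on Jun 24.
+4 hours and 25 minutes → arrive 1:35 AM UTC on Jun 25.
Flight 2 departs at 1:40 PM UTC (Jun 25).
+15 hours and 9 minutes → arrive 4:49 AM UTC on Jun 26.
Flight 1 lands earlier by 27 hours 14 minutes.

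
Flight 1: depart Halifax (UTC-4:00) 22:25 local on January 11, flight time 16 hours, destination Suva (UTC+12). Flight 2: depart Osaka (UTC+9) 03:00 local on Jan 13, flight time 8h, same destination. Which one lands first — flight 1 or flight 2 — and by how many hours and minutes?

Flight 1 in UTC: 22:25 + 4:00 = 02:25 on Jan 12.
+16 hours → arrive 18:25 UTC on Jan 12.
Flight 2 in UTC: 03:00 − 9:00 = 18:00 on Jan 12.
+8 hours → arrive 02:00 UTC on Jan 13.
Flight 1 lands earlier by 7 hours 35 minutes.

the first, by 7 hours 35 minutes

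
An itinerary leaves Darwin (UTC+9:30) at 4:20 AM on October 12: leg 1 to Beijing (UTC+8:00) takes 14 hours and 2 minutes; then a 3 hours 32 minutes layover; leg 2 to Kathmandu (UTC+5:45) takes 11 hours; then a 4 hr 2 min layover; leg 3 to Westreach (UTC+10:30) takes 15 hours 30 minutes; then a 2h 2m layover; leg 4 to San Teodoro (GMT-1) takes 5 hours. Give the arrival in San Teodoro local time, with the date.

12:58 AM on Oct 14

Convert departure to UTC: 4:20 AM − 9:30 = 6:50 PM UTC on Oct 11.
Add 14 hours 2 minutes leg 1 → 8:52 AM UTC (Oct 12).
Add 3 hours 32 minutes layover in Beijing → 12:24 PM UTC.
Add 11 hours leg 2 → 11:24 PM UTC.
Add 4 hours and 2 minutes layover in Kathmandu → 3:26 AM UTC (Oct 13).
Add 15 hours 30 minutes leg 3 → 6:56 PM UTC.
Add 2 hours 2 minutes layover in Westreach → 8:58 PM UTC.
Add 5 hours leg 4 → 1:58 AM UTC (Oct 14).
San Teodoro is UTC−1:00, so local arrival = 1:58 AM − 1:00 = 12:58 AM on Oct 14.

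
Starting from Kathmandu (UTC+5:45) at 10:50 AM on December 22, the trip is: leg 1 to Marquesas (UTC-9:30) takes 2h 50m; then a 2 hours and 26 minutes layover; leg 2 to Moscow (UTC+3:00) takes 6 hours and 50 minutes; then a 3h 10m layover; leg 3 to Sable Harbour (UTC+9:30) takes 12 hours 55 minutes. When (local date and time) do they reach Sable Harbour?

Convert departure to UTC: 10:50 AM − 5:45 = 5:05 AM UTC on Dec 22.
Add 2 hours 50 minutes leg 1 → 7:55 AM UTC.
Add 2 hours 26 minutes layover in Marquesas → 10:21 AM UTC.
Add 6 hours and 50 minutes leg 2 → 5:11 PM UTC.
Add 3 hours and 10 minutes layover in Moscow → 8:21 PM UTC.
Add 12 hours 55 minutes leg 3 → 9:16 AM UTC (Dec 23).
Sable Harbour is UTC+9:30, so local arrival = 9:16 AM + 9:30 = 6:46 PM on Dec 23.

6:46 PM on December 23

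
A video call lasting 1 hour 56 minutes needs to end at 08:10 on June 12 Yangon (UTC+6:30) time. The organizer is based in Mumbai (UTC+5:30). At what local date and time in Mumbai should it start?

Target end time in UTC: 08:10 − 6:30 = 01:40 on Jun 12.
Subtract 1 hour 56 minutes → start 23:44 UTC on Jun 11.
Mumbai is UTC+5:30: 23:44 + 5:30 = 05:14 on Jun 12.

05:14 on June 12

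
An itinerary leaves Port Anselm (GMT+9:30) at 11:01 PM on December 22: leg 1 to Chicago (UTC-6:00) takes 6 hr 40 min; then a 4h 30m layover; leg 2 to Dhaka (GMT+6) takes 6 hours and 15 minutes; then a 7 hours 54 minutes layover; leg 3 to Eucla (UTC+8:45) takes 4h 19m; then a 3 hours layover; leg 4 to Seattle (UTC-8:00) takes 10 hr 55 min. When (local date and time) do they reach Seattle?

Convert departure to UTC: 11:01 PM − 9:30 = 1:31 PM UTC on Dec 22.
Add 6 hours and 40 minutes leg 1 → 8:11 PM UTC.
Add 4 hours and 30 minutes layover in Chicago → 12:41 AM UTC (Dec 23).
Add 6 hours 15 minutes leg 2 → 6:56 AM UTC.
Add 7 hours and 54 minutes layover in Dhaka → 2:50 PM UTC.
Add 4 hours 19 minutes leg 3 → 7:09 PM UTC.
Add 3 hours layover in Eucla → 10:09 PM UTC.
Add 10 hours and 55 minutes leg 4 → 9:04 AM UTC (Dec 24).
Seattle is UTC−8:00, so local arrival = 9:04 AM − 8:00 = 1:04 AM on Dec 24.

1:04 AM on Dec 24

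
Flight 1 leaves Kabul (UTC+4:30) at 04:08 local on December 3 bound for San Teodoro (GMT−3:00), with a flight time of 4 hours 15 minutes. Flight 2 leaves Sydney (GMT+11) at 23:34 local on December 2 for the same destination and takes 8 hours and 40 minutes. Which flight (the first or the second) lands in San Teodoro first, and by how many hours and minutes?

Flight 1 in UTC: 04:08 − 4:30 = 23:38 on Dec 2.
+4 hours 15 minutes → arrive 03:53 UTC on Dec 3.
Flight 2 in UTC: 23:34 − 11:00 = 12:34 on Dec 2.
+8 hours and 40 minutes → arrive 21:14 UTC on Dec 2.
Flight 2 lands earlier by 6 hours 39 minutes.

the second, by 6 hours 39 minutes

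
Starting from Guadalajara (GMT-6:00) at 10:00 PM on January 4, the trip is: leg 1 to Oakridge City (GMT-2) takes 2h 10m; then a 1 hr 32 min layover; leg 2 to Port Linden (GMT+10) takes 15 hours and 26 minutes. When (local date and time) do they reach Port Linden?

Convert departure to UTC: 10:00 PM + 6:00 = 4:00 AM UTC on Jan 5.
Add 2 hours and 10 minutes leg 1 → 6:10 AM UTC.
Add 1 hour and 32 minutes layover in Oakridge City → 7:42 AM UTC.
Add 15 hours and 26 minutes leg 2 → 11:08 PM UTC.
Port Linden is UTC+10:00, so local arrival = 11:08 PM + 10:00 = 9:08 AM on Jan 6.

9:08 AM on Jan 6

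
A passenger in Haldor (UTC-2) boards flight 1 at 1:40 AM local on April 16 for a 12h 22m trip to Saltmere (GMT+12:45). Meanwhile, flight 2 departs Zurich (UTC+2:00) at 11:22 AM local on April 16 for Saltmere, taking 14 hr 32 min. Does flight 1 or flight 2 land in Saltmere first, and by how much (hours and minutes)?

Flight 1 in UTC: 1:40 AM + 2:00 = 3:40 AM on Apr 16.
+12 hours 22 minutes → arrive 4:02 PM UTC on Apr 16.
Flight 2 in UTC: 11:22 AM − 2:00 = 9:22 AM on Apr 16.
+14 hours 32 minutes → arrive 11:54 PM UTC on Apr 16.
Flight 1 lands earlier by 7 hours 52 minutes.

the first, by 7 hours 52 minutes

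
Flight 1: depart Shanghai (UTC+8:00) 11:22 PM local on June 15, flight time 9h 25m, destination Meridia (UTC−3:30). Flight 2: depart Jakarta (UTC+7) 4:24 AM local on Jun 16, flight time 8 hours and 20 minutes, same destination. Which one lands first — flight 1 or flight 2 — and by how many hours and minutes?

the first, by 4 hours 57 minutes

Flight 1 in UTC: 11:22 PM − 8:00 = 3:22 PM on Jun 15.
+9 hours and 25 minutes → arrive 12:47 AM UTC on Jun 16.
Flight 2 in UTC: 4:24 AM − 7:00 = 9:24 PM on Jun 15.
+8 hours 20 minutes → arrive 5:44 AM UTC on Jun 16.
Flight 1 lands earlier by 4 hours 57 minutes.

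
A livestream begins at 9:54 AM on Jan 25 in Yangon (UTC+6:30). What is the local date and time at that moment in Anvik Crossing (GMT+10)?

In UTC: 9:54 AM − 6:30 = 3:24 AM on Jan 25.
Anvik Crossing is UTC+10:00: 3:24 AM + 10:00 = 1:24 PM on Jan 25.

1:24 PM on January 25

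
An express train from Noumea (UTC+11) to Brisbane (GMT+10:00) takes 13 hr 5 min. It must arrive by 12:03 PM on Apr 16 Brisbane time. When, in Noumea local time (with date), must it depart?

Target arrival in UTC: 12:03 PM − 10:00 = 2:03 AM on Apr 16.
Subtract 13 hours and 5 minutes → departure 12:58 PM UTC on Apr 15.
Noumea is UTC+11:00: 12:58 PM + 11:00 = 11:58 PM on Apr 15.

11:58 PM on Apr 15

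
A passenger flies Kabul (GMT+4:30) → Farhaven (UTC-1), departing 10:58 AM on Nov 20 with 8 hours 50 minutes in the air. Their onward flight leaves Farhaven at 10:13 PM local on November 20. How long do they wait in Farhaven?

7 hours 55 minutes

Convert departure to UTC: 10:58 AM − 4:30 = 6:28 AM UTC on Nov 20.
Add 8 hours 50 minutes flight time → 3:18 PM UTC.
Farhaven is UTC−1:00, so local arrival = 3:18 PM − 1:00 = 2:18 PM on Nov 20.
Layover = 10:13 PM − 2:18 PM = 7 hours 55 minutes.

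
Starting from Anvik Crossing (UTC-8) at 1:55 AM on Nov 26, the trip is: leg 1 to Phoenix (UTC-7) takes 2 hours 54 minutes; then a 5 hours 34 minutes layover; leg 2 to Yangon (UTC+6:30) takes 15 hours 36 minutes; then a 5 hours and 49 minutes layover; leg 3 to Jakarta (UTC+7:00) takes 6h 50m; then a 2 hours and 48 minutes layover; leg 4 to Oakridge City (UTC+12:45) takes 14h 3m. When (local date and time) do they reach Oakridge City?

4:14 AM on November 29

Convert departure to UTC: 1:55 AM + 8:00 = 9:55 AM UTC on Nov 26.
Add 2 hours and 54 minutes leg 1 → 12:49 PM UTC.
Add 5 hours 34 minutes layover in Phoenix → 6:23 PM UTC.
Add 15 hours and 36 minutes leg 2 → 9:59 AM UTC (Nov 27).
Add 5 hours 49 minutes layover in Yangon → 3:48 PM UTC.
Add 6 hours 50 minutes leg 3 → 10:38 PM UTC.
Add 2 hours and 48 minutes layover in Jakarta → 1:26 AM UTC (Nov 28).
Add 14 hours and 3 minutes leg 4 → 3:29 PM UTC.
Oakridge City is UTC+12:45, so local arrival = 3:29 PM + 12:45 = 4:14 AM on Nov 29.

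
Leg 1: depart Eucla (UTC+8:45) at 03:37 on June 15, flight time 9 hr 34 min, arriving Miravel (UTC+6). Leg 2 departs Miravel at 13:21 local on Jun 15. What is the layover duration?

2 hours 55 minutes

Convert departure to UTC: 03:37 − 8:45 = 18:52 UTC on Jun 14.
Add 9 hours and 34 minutes flight time → 04:26 UTC (Jun 15).
Miravel is UTC+6:00, so local arrival = 04:26 + 6:00 = 10:26 on Jun 15.
Layover = 13:21 − 10:26 = 2 hours 55 minutes.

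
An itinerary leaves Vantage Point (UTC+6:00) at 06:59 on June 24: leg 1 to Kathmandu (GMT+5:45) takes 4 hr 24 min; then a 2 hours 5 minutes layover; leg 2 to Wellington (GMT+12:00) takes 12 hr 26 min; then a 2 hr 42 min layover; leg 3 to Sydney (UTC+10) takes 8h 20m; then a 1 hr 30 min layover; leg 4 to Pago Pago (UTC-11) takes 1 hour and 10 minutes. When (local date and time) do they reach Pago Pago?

22:36 on Jun 24

Convert departure to UTC: 06:59 − 6:00 = 00:59 UTC on Jun 24.
Add 4 hours and 24 minutes leg 1 → 05:23 UTC.
Add 2 hours and 5 minutes layover in Kathmandu → 07:28 UTC.
Add 12 hours 26 minutes leg 2 → 19:54 UTC.
Add 2 hours 42 minutes layover in Wellington → 22:36 UTC.
Add 8 hours and 20 minutes leg 3 → 06:56 UTC (Jun 25).
Add 1 hour 30 minutes layover in Sydney → 08:26 UTC.
Add 1 hour and 10 minutes leg 4 → 09:36 UTC.
Pago Pago is UTC−11:00, so local arrival = 09:36 − 11:00 = 22:36 on Jun 24.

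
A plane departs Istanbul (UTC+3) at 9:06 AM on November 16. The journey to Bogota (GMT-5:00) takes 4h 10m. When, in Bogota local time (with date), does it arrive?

5:16 AM on November 16

Convert departure to UTC: 9:06 AM − 3:00 = 6:06 AM UTC on Nov 16.
Add 4 hours and 10 minutes travel time → 10:16 AM UTC.
Bogota is UTC−5:00, so local arrival = 10:16 AM − 5:00 = 5:16 AM on Nov 16.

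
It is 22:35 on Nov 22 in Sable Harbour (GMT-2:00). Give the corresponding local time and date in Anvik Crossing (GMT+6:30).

07:05 on Nov 23

Anvik Crossing is 8:30 ahead of Sable Harbour.
Shift by the zone difference: 22:35 + 8:30 = 07:05 on Nov 23 in Anvik Crossing.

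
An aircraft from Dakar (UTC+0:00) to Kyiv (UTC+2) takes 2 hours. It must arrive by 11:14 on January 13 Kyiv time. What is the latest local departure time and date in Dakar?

Target arrival in UTC: 11:14 − 2:00 = 09:14 on Jan 13.
Subtract 2 hours → departure 07:14 UTC on Jan 13.
Dakar is UTC+0, so departure is 07:14 on Jan 13.

07:14 on Jan 13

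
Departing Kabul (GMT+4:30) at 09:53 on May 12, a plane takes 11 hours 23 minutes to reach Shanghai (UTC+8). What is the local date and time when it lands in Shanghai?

Convert departure to UTC: 09:53 − 4:30 = 05:23 UTC on May 12.
Add 11 hours and 23 minutes travel time → 16:46 UTC.
Shanghai is UTC+8:00, so local arrival = 16:46 + 8:00 = 00:46 on May 13.

00:46 on May 13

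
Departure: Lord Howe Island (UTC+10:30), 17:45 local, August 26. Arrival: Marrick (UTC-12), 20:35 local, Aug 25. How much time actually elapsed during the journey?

1 hour 20 minutes

Departure in UTC: 17:45 − 10:30 = 07:15 on Aug 26.
Arrival in UTC: 20:35 + 12:00 = 08:35 on Aug 26.
Elapsed = 08:35 − 07:15 = 1 hour 20 minutes.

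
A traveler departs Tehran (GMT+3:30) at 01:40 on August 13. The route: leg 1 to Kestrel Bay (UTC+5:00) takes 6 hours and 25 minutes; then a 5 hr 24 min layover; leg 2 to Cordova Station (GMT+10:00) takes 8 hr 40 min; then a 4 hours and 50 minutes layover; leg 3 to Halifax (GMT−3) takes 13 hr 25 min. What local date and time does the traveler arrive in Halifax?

09:54 on August 14

Convert departure to UTC: 01:40 − 3:30 = 22:10 UTC on Aug 12.
Add 6 hours 25 minutes leg 1 → 04:35 UTC (Aug 13).
Add 5 hours and 24 minutes layover in Kestrel Bay → 09:59 UTC.
Add 8 hours and 40 minutes leg 2 → 18:39 UTC.
Add 4 hours 50 minutes layover in Cordova Station → 23:29 UTC.
Add 13 hours 25 minutes leg 3 → 12:54 UTC (Aug 14).
Halifax is UTC−3:00, so local arrival = 12:54 − 3:00 = 09:54 on Aug 14.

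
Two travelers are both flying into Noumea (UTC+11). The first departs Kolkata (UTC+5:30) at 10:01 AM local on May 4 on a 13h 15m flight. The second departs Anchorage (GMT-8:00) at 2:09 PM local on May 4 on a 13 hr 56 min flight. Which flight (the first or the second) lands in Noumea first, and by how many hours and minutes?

Flight 1 in UTC: 10:01 AM − 5:30 = 4:31 AM on May 4.
+13 hours 15 minutes → arrive 5:46 PM UTC on May 4.
Flight 2 in UTC: 2:09 PM + 8:00 = 10:09 PM on May 4.
+13 hours 56 minutes → arrive 12:05 PM UTC on May 5.
Flight 1 lands earlier by 18 hours 19 minutes.

the first, by 18 hours 19 minutes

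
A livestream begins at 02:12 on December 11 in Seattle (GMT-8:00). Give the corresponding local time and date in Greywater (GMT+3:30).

13:42 on Dec 11

In UTC: 02:12 + 8:00 = 10:12 on Dec 11.
Greywater is UTC+3:30: 10:12 + 3:30 = 13:42 on Dec 11.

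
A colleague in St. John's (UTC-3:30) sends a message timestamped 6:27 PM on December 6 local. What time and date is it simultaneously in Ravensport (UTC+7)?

4:57 AM on Dec 7

Ravensport is 10:30 ahead of St. John's.
Shift by the zone difference: 6:27 PM + 10:30 = 4:57 AM on Dec 7 in Ravensport.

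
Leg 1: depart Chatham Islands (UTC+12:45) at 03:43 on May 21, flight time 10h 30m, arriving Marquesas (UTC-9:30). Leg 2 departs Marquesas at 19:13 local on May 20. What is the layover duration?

Convert departure to UTC: 03:43 − 12:45 = 14:58 UTC on May 20.
Add 10 hours and 30 minutes flight time → 01:28 UTC (May 21).
Marquesas is UTC−9:30, so local arrival = 01:28 − 9:30 = 15:58 on May 20.
Layover = 19:13 − 15:58 = 3 hours 15 minutes.

3 hours 15 minutes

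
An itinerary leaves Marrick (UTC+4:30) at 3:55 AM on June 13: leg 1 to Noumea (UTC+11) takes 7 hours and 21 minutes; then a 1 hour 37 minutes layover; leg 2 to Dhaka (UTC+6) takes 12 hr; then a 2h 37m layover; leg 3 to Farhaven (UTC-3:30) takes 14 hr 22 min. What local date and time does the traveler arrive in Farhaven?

9:52 AM on Jun 14

Convert departure to UTC: 3:55 AM − 4:30 = 11:25 PM UTC on Jun 12.
Add 7 hours 21 minutes leg 1 → 6:46 AM UTC (Jun 13).
Add 1 hour and 37 minutes layover in Noumea → 8:23 AM UTC.
Add 12 hours leg 2 → 8:23 PM UTC.
Add 2 hours 37 minutes layover in Dhaka → 11:00 PM UTC.
Add 14 hours and 22 minutes leg 3 → 1:22 PM UTC (Jun 14).
Farhaven is UTC−3:30, so local arrival = 1:22 PM − 3:30 = 9:52 AM on Jun 14.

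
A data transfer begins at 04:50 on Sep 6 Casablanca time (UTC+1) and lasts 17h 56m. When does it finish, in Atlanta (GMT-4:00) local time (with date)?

17:46 on September 6

Convert start to UTC: 04:50 − 1:00 = 03:50 UTC on Sep 6.
Add 17 hours and 56 minutes duration → 21:46 UTC.
Atlanta is UTC−4:00, so local end time = 21:46 − 4:00 = 17:46 on Sep 6.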